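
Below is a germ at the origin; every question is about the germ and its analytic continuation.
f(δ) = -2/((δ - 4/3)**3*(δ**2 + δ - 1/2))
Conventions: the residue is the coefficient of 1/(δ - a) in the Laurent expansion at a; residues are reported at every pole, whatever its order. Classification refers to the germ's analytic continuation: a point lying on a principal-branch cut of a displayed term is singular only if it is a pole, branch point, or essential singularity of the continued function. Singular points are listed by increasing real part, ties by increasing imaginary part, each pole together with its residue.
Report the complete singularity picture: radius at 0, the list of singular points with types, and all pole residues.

Denominator factor (δ - 4/3)^3: pole of order 3 at 4/3, modulus 4/3.
Denominator factor (δ**2 + δ - 1/2): discriminant 3, real irrational roots -1/2 + (1/2)*sqrt(3) and -1/2 - (1/2)*sqrt(3); poles of order 1, moduli -1/2 + (1/2)*sqrt(3) and 1/2 + (1/2)*sqrt(3).
The radius of convergence is the smallest modulus among the singular points: -1/2 + (1/2)*sqrt(3).
The factor δ**2 + δ - 1/2 splits as (δ - a)(δ - a') with a = -1/2 - (1/2)*sqrt(3), a' = -1/2 + (1/2)*sqrt(3). At the order-1 pole a set g(δ) = (δ - a)*f(δ) = [-2/(δ - 4/3)**3] / (δ - a').
Simple pole: residue = g(a) at a = -1/2 - (1/2)*sqrt(3), which is 63180/103823 - (39996/103823)*sqrt(3).
The factor δ**2 + δ - 1/2 splits as (δ - a)(δ - a') with a = -1/2 + (1/2)*sqrt(3), a' = -1/2 - (1/2)*sqrt(3). At the order-1 pole a set g(δ) = (δ - a)*f(δ) = [-2/(δ - 4/3)**3] / (δ - a').
Simple pole: residue = g(a) at a = -1/2 + (1/2)*sqrt(3), which is 63180/103823 + (39996/103823)*sqrt(3).
At the order-3 pole 4/3 set g(δ) = (δ - (4/3))^3*f(δ) = -2/(δ**2 + δ - 1/2).
Order-3 pole: residue = g''(a)/2; g''(4/3) = -252720/103823, so the residue is -126360/103823.
List the singular points by increasing real part (a conjugate pair: the negative imaginary part first).

Radius of convergence at 0: -1/2 + (1/2)*sqrt(3).
At -1/2 - (1/2)*sqrt(3): a pole of order 1; residue 63180/103823 - (39996/103823)*sqrt(3).
At -1/2 + (1/2)*sqrt(3): a pole of order 1; residue 63180/103823 + (39996/103823)*sqrt(3).
At 4/3: a pole of order 3; residue -126360/103823.


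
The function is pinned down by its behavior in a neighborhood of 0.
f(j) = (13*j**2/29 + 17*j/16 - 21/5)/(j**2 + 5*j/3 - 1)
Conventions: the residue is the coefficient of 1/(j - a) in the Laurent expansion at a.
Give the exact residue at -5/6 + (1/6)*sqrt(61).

The residue is 439/2784 - (167647/849120)*sqrt(61).

The factor j**2 + 5*j/3 - 1 splits as (j - a)(j - a') with a = -5/6 + (1/6)*sqrt(61), a' = -5/6 - (1/6)*sqrt(61). At the order-1 pole a set g(j) = (j - a)*f(j) = [13*j**2/29 + 17*j/16 - 21/5] / (j - a').
Simple pole: residue = g(a) at a = -5/6 + (1/6)*sqrt(61), which is 439/2784 - (167647/849120)*sqrt(61).


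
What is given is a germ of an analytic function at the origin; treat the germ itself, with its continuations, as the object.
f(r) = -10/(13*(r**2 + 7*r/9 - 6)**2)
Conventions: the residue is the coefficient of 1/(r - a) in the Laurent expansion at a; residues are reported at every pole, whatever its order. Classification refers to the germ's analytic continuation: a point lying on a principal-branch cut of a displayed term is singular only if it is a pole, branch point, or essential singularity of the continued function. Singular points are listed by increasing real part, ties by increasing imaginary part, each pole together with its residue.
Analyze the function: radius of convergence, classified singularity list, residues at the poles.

Radius of convergence at 0: -7/18 + (1/18)*sqrt(1993).
At -7/18 - (1/18)*sqrt(1993): a pole of order 2; residue -(14580/51636637)*sqrt(1993).
At -7/18 + (1/18)*sqrt(1993): a pole of order 2; residue (14580/51636637)*sqrt(1993).

Denominator factor (r**2 + 7*r/9 - 6)^2: discriminant 1993/81, real irrational roots -7/18 + (1/18)*sqrt(1993) and -7/18 - (1/18)*sqrt(1993); poles of order 2, moduli -7/18 + (1/18)*sqrt(1993) and 7/18 + (1/18)*sqrt(1993).
The radius of convergence is the smallest modulus among the singular points: -7/18 + (1/18)*sqrt(1993).
The factor r**2 + 7*r/9 - 6 splits as (r - a)(r - a') with a = -7/18 - (1/18)*sqrt(1993), a' = -7/18 + (1/18)*sqrt(1993). At the order-2 pole a set g(r) = (r - a)^2*f(r) = [-10/13] / (r - a')^2.
Order-2 pole: residue = g'(a); g'(-7/18 - (1/18)*sqrt(1993)) = -(14580/51636637)*sqrt(1993), so the residue is -(14580/51636637)*sqrt(1993).
The factor r**2 + 7*r/9 - 6 splits as (r - a)(r - a') with a = -7/18 + (1/18)*sqrt(1993), a' = -7/18 - (1/18)*sqrt(1993). At the order-2 pole a set g(r) = (r - a)^2*f(r) = [-10/13] / (r - a')^2.
Order-2 pole: residue = g'(a); g'(-7/18 + (1/18)*sqrt(1993)) = (14580/51636637)*sqrt(1993), so the residue is (14580/51636637)*sqrt(1993).
List the singular points by increasing real part (a conjugate pair: the negative imaginary part first).


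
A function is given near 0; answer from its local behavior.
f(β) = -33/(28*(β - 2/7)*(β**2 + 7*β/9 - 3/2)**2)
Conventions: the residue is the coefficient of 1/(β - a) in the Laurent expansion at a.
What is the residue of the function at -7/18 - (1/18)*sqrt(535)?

The factor β**2 + 7*β/9 - 3/2 splits as (β - a)(β - a') with a = -7/18 - (1/18)*sqrt(535), a' = -7/18 + (1/18)*sqrt(535). At the order-2 pole a set g(β) = (β - a)^2*f(β) = [-33/(28*(β - 2/7))] / (β - a')^2.
Order-2 pole: residue = g'(a); g'(-7/18 - (1/18)*sqrt(535)) = 916839/2226050 - (162269811/12743023225)*sqrt(535), so the residue is 916839/2226050 - (162269811/12743023225)*sqrt(535).

The residue is 916839/2226050 - (162269811/12743023225)*sqrt(535).


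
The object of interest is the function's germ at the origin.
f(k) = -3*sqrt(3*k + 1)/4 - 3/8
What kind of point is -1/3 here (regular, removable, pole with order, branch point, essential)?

The term (-3/4)*sqrt(1 - k/(-1/3)) has argument 1 - -1/3/(-1/3) = 0 at -1/3: a square-root (algebraic, two-sheeted) branch point; the remaining terms are analytic or single-valued there.

The point is an algebraic (square-root) branch point.


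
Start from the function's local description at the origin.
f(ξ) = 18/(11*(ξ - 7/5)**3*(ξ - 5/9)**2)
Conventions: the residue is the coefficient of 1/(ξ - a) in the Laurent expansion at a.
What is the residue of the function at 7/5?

At the order-3 pole 7/5 set g(ξ) = (ξ - (7/5))^3*f(ξ) = 18/(11*(ξ - 5/9)**2).
Order-3 pole: residue = g''(a)/2; g''(7/5) = 110716875/5734124, so the residue is 110716875/11468248.

The residue is 110716875/11468248.


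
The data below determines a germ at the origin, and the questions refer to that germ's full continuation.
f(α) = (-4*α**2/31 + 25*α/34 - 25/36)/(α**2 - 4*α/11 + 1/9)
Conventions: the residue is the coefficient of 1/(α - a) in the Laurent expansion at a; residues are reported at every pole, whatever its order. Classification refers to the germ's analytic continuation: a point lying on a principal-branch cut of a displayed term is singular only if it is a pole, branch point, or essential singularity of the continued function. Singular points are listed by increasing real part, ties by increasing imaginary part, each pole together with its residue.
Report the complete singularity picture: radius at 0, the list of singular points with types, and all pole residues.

Radius of convergence at 0: 1/3.
At (2/11) - ((1/33)*sqrt(85))*i: a pole of order 1; residue (7981/23188) - ((424649/3941960)*sqrt(85))*i.
At (2/11) + ((1/33)*sqrt(85))*i: a pole of order 1; residue (7981/23188) + ((424649/3941960)*sqrt(85))*i.

Denominator factor (α**2 - 4*α/11 + 1/9): discriminant -340/1089, complex-conjugate roots (2/11) + ((1/33)*sqrt(85))*i and (2/11) - ((1/33)*sqrt(85))*i; poles of order 1, moduli 1/3 and 1/3.
The radius of convergence is the smallest modulus among the singular points: 1/3.
The factor α**2 - 4*α/11 + 1/9 splits as (α - a)(α - a') with a = (2/11) - ((1/33)*sqrt(85))*i, a' = (2/11) + ((1/33)*sqrt(85))*i. At the order-1 pole a set g(α) = (α - a)*f(α) = [-4*α**2/31 + 25*α/34 - 25/36] / (α - a').
Simple pole: residue = g(a) at a = (2/11) - ((1/33)*sqrt(85))*i, which is (7981/23188) - ((424649/3941960)*sqrt(85))*i.
The factor α**2 - 4*α/11 + 1/9 splits as (α - a)(α - a') with a = (2/11) + ((1/33)*sqrt(85))*i, a' = (2/11) - ((1/33)*sqrt(85))*i. At the order-1 pole a set g(α) = (α - a)*f(α) = [-4*α**2/31 + 25*α/34 - 25/36] / (α - a').
Simple pole: residue = g(a) at a = (2/11) + ((1/33)*sqrt(85))*i, which is (7981/23188) + ((424649/3941960)*sqrt(85))*i.
List the singular points by increasing real part (a conjugate pair: the negative imaginary part first).


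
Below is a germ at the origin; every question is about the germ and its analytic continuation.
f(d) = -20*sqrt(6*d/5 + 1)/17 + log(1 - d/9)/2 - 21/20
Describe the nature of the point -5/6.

The term (-20/17)*sqrt(1 - d/(-5/6)) has argument 1 - -5/6/(-5/6) = 0 at -5/6: a square-root (algebraic, two-sheeted) branch point; the remaining terms are analytic or single-valued there.

The point is an algebraic (square-root) branch point.


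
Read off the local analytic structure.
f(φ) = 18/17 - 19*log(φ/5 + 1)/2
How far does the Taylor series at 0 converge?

Branch term (-19/2)*log(1 - φ/(-5)): its argument vanishes at φ = -5, a logarithmic branch point, modulus 5.
The radius of convergence is the smallest modulus among the singular points: 5.

The radius of convergence is 5.


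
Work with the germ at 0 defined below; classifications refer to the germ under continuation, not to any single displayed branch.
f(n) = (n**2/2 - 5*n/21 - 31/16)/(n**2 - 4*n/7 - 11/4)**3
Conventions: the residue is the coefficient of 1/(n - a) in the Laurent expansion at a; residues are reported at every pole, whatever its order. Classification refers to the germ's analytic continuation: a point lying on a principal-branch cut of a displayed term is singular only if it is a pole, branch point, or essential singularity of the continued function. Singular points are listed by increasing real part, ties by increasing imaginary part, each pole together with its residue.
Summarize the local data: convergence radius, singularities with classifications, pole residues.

Denominator factor (n**2 - 4*n/7 - 11/4)^3: discriminant 555/49, real irrational roots 2/7 + (1/14)*sqrt(555) and 2/7 - (1/14)*sqrt(555); poles of order 3, moduli 2/7 + (1/14)*sqrt(555) and -2/7 + (1/14)*sqrt(555).
The radius of convergence is the smallest modulus among the singular points: -2/7 + (1/14)*sqrt(555).
The factor n**2 - 4*n/7 - 11/4 splits as (n - a)(n - a') with a = 2/7 - (1/14)*sqrt(555), a' = 2/7 + (1/14)*sqrt(555). At the order-3 pole a set g(n) = (n - a)^3*f(n) = [n**2/2 - 5*n/21 - 31/16] / (n - a')^3.
Order-3 pole: residue = g''(a)/2; g''(2/7 - (1/14)*sqrt(555)) = (1965733/683815500)*sqrt(555), so the residue is (1965733/1367631000)*sqrt(555).
The factor n**2 - 4*n/7 - 11/4 splits as (n - a)(n - a') with a = 2/7 + (1/14)*sqrt(555), a' = 2/7 - (1/14)*sqrt(555). At the order-3 pole a set g(n) = (n - a)^3*f(n) = [n**2/2 - 5*n/21 - 31/16] / (n - a')^3.
Order-3 pole: residue = g''(a)/2; g''(2/7 + (1/14)*sqrt(555)) = -(1965733/683815500)*sqrt(555), so the residue is -(1965733/1367631000)*sqrt(555).
List the singular points by increasing real part (a conjugate pair: the negative imaginary part first).

Radius of convergence at 0: -2/7 + (1/14)*sqrt(555).
At 2/7 - (1/14)*sqrt(555): a pole of order 3; residue (1965733/1367631000)*sqrt(555).
At 2/7 + (1/14)*sqrt(555): a pole of order 3; residue -(1965733/1367631000)*sqrt(555).


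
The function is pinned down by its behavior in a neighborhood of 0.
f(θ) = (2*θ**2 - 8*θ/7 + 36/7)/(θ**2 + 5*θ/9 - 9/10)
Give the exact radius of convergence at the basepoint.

Denominator factor (θ**2 + 5*θ/9 - 9/10): discriminant 1583/405, real irrational roots -5/18 + (1/90)*sqrt(7915) and -5/18 - (1/90)*sqrt(7915); poles of order 1, moduli -5/18 + (1/90)*sqrt(7915) and 5/18 + (1/90)*sqrt(7915).
The radius of convergence is the smallest modulus among the singular points: -5/18 + (1/90)*sqrt(7915).

The radius of convergence is -5/18 + (1/90)*sqrt(7915).


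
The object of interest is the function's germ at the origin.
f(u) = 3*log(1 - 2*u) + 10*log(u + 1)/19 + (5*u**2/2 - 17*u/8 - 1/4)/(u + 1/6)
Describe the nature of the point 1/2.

The point is a logarithmic branch point.

The term (3)*log(1 - u/(1/2)) has argument 1 - 1/2/(1/2) = 0 at 1/2: a logarithmic (infinitely-sheeted) branch point; the remaining terms are analytic or single-valued there.


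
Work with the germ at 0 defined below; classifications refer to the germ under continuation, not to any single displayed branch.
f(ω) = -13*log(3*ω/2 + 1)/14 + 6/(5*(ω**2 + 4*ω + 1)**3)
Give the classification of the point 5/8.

Denominator factors: ω**2 + 4*ω + 1 = 249/64 at ω = 5/8 — none vanishes.
Branch term log(1 - ω/(-2/3)): argument at 5/8 is 31/16, nonzero, so 5/8 is not its branch point (a point on a principal cut is still regular for the continued germ).
So the germ continues analytically to 5/8.

The point is a regular point.


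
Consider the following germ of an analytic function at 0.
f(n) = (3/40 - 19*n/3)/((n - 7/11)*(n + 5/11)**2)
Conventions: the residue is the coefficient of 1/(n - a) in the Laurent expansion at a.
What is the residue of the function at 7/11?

The residue is -57431/17280.

At the order-1 pole 7/11 set g(n) = (n - (7/11))*f(n) = (3/40 - 19*n/3)/(n + 5/11)**2.
Simple pole: residue = g(a) at a = 7/11, which is -57431/17280.


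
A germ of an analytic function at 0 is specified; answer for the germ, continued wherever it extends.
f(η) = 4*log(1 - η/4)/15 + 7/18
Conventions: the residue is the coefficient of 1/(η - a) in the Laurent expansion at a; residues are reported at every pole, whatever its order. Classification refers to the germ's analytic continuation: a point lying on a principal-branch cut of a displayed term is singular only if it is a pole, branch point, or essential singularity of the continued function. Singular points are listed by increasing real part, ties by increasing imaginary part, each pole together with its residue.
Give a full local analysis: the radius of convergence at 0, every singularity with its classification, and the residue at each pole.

Radius of convergence at 0: 4.
At 4: a logarithmic branch point.

Branch term (4/15)*log(1 - η/(4)): its argument vanishes at η = 4, a logarithmic branch point, modulus 4.
The radius of convergence is the smallest modulus among the singular points: 4.


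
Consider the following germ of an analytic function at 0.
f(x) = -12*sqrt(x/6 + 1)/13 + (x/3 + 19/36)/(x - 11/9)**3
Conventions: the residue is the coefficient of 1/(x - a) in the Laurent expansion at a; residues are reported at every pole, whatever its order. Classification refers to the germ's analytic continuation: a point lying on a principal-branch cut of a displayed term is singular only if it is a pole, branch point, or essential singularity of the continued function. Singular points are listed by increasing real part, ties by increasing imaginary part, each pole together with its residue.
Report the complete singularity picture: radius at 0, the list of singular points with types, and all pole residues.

Radius of convergence at 0: 11/9.
At -6: an algebraic (square-root) branch point.
At 11/9: a pole of order 3; residue 0.

Denominator factor (x - 11/9)^3: pole of order 3 at 11/9, modulus 11/9.
Branch term (-12/13)*sqrt(1 - x/(-6)): its argument vanishes at x = -6, a square-root branch point, modulus 6.
The radius of convergence is the smallest modulus among the singular points: 11/9.
The branch term is analytic at 11/9 and contributes nothing to the residue; only the rational part matters.
At the order-3 pole 11/9 set g(x) = (x - (11/9))^3*(rational part) = x/3 + 19/36.
Order-3 pole: residue = g''(a)/2; g''(11/9) = 0, so the residue is 0.
List the singular points by increasing real part (a conjugate pair: the negative imaginary part first).


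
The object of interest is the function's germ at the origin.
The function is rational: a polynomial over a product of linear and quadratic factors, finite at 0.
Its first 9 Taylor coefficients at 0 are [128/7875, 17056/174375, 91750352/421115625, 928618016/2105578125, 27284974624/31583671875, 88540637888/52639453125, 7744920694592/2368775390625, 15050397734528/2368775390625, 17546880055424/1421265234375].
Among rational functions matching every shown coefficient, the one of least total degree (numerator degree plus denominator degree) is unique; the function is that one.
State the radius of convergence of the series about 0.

The radius of convergence is -6/5 + (7/10)*sqrt(6).

No rational of total degree below 7 reproduces all 9 coefficients; solving the [2/5] Pade equations on them gives f(ξ) = (-15*ξ**2/23 + 38*ξ/31 + 8/21)/((ξ - 5/2)**3*(ξ**2 + 12*ξ/5 - 3/2)), whose expansion matches every shown term.
Denominator factor (ξ - 5/2)^3: pole of order 3 at 5/2, modulus 5/2.
Denominator factor (ξ**2 + 12*ξ/5 - 3/2): discriminant 294/25, real irrational roots -6/5 + (7/10)*sqrt(6) and -6/5 - (7/10)*sqrt(6); poles of order 1, moduli -6/5 + (7/10)*sqrt(6) and 6/5 + (7/10)*sqrt(6).
The radius of convergence is the smallest modulus among the singular points: -6/5 + (7/10)*sqrt(6).


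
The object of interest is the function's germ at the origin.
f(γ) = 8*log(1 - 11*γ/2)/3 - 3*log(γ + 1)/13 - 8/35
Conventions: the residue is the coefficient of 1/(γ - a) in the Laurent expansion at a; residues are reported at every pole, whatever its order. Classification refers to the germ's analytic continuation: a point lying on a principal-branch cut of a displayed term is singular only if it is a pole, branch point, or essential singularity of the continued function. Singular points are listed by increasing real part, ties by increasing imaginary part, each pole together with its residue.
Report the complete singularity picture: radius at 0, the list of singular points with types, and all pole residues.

Branch term (8/3)*log(1 - γ/(2/11)): its argument vanishes at γ = 2/11, a logarithmic branch point, modulus 2/11.
Branch term (-3/13)*log(1 - γ/(-1)): its argument vanishes at γ = -1, a logarithmic branch point, modulus 1.
The radius of convergence is the smallest modulus among the singular points: 2/11.
List the singular points by increasing real part (a conjugate pair: the negative imaginary part first).

Radius of convergence at 0: 2/11.
At -1: a logarithmic branch point.
At 2/11: a logarithmic branch point.


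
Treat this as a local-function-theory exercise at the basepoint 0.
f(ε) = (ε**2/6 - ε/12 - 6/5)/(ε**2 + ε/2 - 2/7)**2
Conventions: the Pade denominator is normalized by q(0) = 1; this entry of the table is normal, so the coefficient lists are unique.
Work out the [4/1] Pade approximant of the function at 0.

The Pade approximant has numerator coefficients [-147/10, -15408491/8454840, -529393795/9018496, -714057743/18036992, -362099000431/2164439040]; denominator coefficients [1, -1942059/563656].

Taylor coefficients needed (expand at 0): a_0 = -147/10, a_1 = -12593/240, a_2 = -19159/80, a_3 = -1106861/1280, a_4 = -24166751/7680, a_5 = -222042079/20480.
Write the denominator as Q(ε) = 1 + q1*ε. Requiring Q*f - P = O(ε^6) with deg P <= 4 kills the coefficients of ε^5..ε^5 in Q*f:
  ε^5: a_5 + q1*a_4 = 0, i.e. -222042079/20480 + (-24166751/7680)*q1 = 0.
Solving this linear system: q1 = -1942059/563656.
The numerator is Q*f truncated at degree 4: P0 = a_0 = -147/10; P1 = a_1 + q1*a_0 = -15408491/8454840; P2 = a_2 + q1*a_1 = -529393795/9018496; P3 = a_3 + q1*a_2 = -714057743/18036992; P4 = a_4 + q1*a_3 = -362099000431/2164439040.


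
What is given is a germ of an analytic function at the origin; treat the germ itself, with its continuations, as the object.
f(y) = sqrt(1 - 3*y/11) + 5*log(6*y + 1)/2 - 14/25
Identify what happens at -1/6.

The point is a logarithmic branch point.

The term (5/2)*log(1 - y/(-1/6)) has argument 1 - -1/6/(-1/6) = 0 at -1/6: a logarithmic (infinitely-sheeted) branch point; the remaining terms are analytic or single-valued there.


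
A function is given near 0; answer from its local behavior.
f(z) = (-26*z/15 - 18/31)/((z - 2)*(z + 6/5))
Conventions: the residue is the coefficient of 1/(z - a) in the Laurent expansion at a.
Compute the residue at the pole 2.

The residue is -941/744.

At the order-1 pole 2 set g(z) = (z - (2))*f(z) = (-26*z/15 - 18/31)/(z + 6/5).
Simple pole: residue = g(a) at a = 2, which is -941/744.


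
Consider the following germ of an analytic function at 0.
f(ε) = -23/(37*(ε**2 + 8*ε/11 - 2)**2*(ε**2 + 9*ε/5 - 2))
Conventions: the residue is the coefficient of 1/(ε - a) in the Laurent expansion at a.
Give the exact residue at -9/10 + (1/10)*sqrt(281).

The factor ε**2 + 9*ε/5 - 2 splits as (ε - a)(ε - a') with a = -9/10 + (1/10)*sqrt(281), a' = -9/10 - (1/10)*sqrt(281). At the order-1 pole a set g(ε) = (ε - a)*f(ε) = [-23/(37*(ε**2 + 8*ε/11 - 2)**2)] / (ε - a').
Simple pole: residue = g(a) at a = -9/10 + (1/10)*sqrt(281), which is -125235/1030376 - (2518615/289535656)*sqrt(281).

The residue is -125235/1030376 - (2518615/289535656)*sqrt(281).


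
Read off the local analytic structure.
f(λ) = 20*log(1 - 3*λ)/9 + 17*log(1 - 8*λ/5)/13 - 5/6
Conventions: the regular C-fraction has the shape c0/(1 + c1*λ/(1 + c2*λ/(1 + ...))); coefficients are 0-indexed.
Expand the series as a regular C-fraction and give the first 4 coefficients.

The regular C-fraction coefficients are [-5/6, -3416/325, 363907/39650, 3438799/44396654].

Taylor coefficients (expand at 0): a_0 = -5/6, a_1 = -1708/195, a_2 = -3794/325, a_3 = -106204/4875.
c0 = a_0 = -5/6. Peel one level at a time: if S = 1 + c*λ/S' with S'(0) = 1, then c is the λ-coefficient of S and S' = c*λ/(S - 1).
S_1 = c0/f = 1 + (-3416/325)*λ + (10189396/105625)*λ^2 + ...; c1 = -3416/325.
S_2 = c1*λ/(S_1 - 1) = 1 + (363907/39650)*λ + (-264523/372100)*λ^2 + ...; c2 = 363907/39650.
S_3 = c2*λ/(S_2 - 1) = 1 + (3438799/44396654)*λ + ...; c3 = 3438799/44396654.


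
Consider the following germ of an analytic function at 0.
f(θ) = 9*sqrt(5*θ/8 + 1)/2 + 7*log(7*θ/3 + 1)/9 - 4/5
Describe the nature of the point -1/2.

There is no denominator, hence no pole anywhere.
Branch term sqrt(1 - θ/(-8/5)): argument at -1/2 is 11/16, nonzero, so -1/2 is not its branch point (a point on a principal cut is still regular for the continued germ).
Branch term log(1 - θ/(-3/7)): argument at -1/2 is -1/6, nonzero, so -1/2 is not its branch point (a point on a principal cut is still regular for the continued germ).
So the germ continues analytically to -1/2.

The point is a regular point.


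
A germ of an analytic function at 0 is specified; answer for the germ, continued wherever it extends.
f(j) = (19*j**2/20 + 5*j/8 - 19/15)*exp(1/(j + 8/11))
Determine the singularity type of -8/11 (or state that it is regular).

The exponent 1/(j - (-8/11)) has a pole at -8/11, so exp(1/(j - (-8/11))) takes every nonzero value near it: an essential singularity (not a pole of any order).

The point is an essential singularity.


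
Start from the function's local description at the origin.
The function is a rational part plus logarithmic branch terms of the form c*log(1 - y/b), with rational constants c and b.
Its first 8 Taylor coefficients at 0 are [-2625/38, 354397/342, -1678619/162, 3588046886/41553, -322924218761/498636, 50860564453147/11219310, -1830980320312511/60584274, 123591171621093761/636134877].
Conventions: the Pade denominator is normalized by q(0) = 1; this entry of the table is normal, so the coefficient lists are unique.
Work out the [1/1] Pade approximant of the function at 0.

Taylor coefficients needed (read off): a_0 = -2625/38, a_1 = 354397/342, a_2 = -1678619/162.
Write the denominator as Q(y) = 1 + q1*y. Requiring Q*f - P = O(y^3) with deg P <= 1 kills the coefficients of y^2..y^2 in Q*f:
  y^2: a_2 + q1*a_1 = 0, i.e. -1678619/162 + (354397/342)*q1 = 0.
Solving this linear system: q1 = 31893761/3189573.
The numerator is Q*f truncated at degree 1: P0 = a_0 = -2625/38; P1 = a_1 + q1*a_0 = 20938055492/60601887.

The Pade approximant has numerator coefficients [-2625/38, 20938055492/60601887]; denominator coefficients [1, 31893761/3189573].


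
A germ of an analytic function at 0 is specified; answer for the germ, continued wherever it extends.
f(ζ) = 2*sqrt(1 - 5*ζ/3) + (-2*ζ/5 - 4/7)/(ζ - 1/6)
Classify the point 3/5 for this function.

The term (2)*sqrt(1 - ζ/(3/5)) has argument 1 - 3/5/(3/5) = 0 at 3/5: a square-root (algebraic, two-sheeted) branch point; the remaining terms are analytic or single-valued there.

The point is an algebraic (square-root) branch point.


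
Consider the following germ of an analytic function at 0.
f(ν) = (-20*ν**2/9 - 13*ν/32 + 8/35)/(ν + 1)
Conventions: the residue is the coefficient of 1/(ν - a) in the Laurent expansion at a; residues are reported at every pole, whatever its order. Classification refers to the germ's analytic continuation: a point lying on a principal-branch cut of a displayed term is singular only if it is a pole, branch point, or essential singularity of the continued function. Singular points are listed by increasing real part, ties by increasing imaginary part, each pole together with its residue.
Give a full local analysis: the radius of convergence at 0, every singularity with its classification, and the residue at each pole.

Denominator factor (ν + 1): pole of order 1 at -1, modulus 1.
The radius of convergence is the smallest modulus among the singular points: 1.
At the order-1 pole -1 set g(ν) = (ν - (-1))*f(ν) = -20*ν**2/9 - 13*ν/32 + 8/35.
Simple pole: residue = g(a) at a = -1, which is -16001/10080.

Radius of convergence at 0: 1.
At -1: a pole of order 1; residue -16001/10080.


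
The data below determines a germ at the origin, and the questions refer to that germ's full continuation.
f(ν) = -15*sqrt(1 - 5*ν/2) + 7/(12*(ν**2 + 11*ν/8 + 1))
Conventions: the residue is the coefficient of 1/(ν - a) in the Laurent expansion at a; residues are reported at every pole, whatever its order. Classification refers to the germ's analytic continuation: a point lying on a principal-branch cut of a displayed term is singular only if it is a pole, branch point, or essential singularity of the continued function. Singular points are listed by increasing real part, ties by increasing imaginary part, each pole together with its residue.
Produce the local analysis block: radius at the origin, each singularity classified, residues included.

Radius of convergence at 0: 2/5.
At (-11/16) - ((3/16)*sqrt(15))*i: a pole of order 1; residue ((14/135)*sqrt(15))*i.
At (-11/16) + ((3/16)*sqrt(15))*i: a pole of order 1; residue -((14/135)*sqrt(15))*i.
At 2/5: an algebraic (square-root) branch point.

Denominator factor (ν**2 + 11*ν/8 + 1): discriminant -135/64, complex-conjugate roots (-11/16) + ((3/16)*sqrt(15))*i and (-11/16) - ((3/16)*sqrt(15))*i; poles of order 1, moduli 1 and 1.
Branch term (-15)*sqrt(1 - ν/(2/5)): its argument vanishes at ν = 2/5, a square-root branch point, modulus 2/5.
The radius of convergence is the smallest modulus among the singular points: 2/5.
The branch term is analytic at (-11/16) - ((3/16)*sqrt(15))*i and contributes nothing to the residue; only the rational part matters.
The factor ν**2 + 11*ν/8 + 1 splits as (ν - a)(ν - a') with a = (-11/16) - ((3/16)*sqrt(15))*i, a' = (-11/16) + ((3/16)*sqrt(15))*i. At the order-1 pole a set g(ν) = (ν - a)*(rational part) = [7/12] / (ν - a').
Simple pole: residue = g(a) at a = (-11/16) - ((3/16)*sqrt(15))*i, which is ((14/135)*sqrt(15))*i.
The branch term is analytic at (-11/16) + ((3/16)*sqrt(15))*i and contributes nothing to the residue; only the rational part matters.
The factor ν**2 + 11*ν/8 + 1 splits as (ν - a)(ν - a') with a = (-11/16) + ((3/16)*sqrt(15))*i, a' = (-11/16) - ((3/16)*sqrt(15))*i. At the order-1 pole a set g(ν) = (ν - a)*(rational part) = [7/12] / (ν - a').
Simple pole: residue = g(a) at a = (-11/16) + ((3/16)*sqrt(15))*i, which is -((14/135)*sqrt(15))*i.
List the singular points by increasing real part (a conjugate pair: the negative imaginary part first).


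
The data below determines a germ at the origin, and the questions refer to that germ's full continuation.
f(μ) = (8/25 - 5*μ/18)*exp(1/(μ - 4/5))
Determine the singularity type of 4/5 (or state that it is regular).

The point is an essential singularity.

The exponent 1/(μ - (4/5)) has a pole at 4/5, so exp(1/(μ - (4/5))) takes every nonzero value near it: an essential singularity (not a pole of any order).


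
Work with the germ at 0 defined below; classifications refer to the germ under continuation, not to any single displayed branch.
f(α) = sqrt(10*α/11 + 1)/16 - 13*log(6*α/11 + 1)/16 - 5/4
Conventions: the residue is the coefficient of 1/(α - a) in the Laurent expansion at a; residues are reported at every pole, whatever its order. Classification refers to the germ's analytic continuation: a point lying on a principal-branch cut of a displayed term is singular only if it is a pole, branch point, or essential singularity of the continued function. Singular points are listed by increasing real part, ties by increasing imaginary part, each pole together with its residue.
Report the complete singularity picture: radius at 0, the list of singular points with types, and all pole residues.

Branch term (-13/16)*log(1 - α/(-11/6)): its argument vanishes at α = -11/6, a logarithmic branch point, modulus 11/6.
Branch term (1/16)*sqrt(1 - α/(-11/10)): its argument vanishes at α = -11/10, a square-root branch point, modulus 11/10.
The radius of convergence is the smallest modulus among the singular points: 11/10.
List the singular points by increasing real part (a conjugate pair: the negative imaginary part first).

Radius of convergence at 0: 11/10.
At -11/6: a logarithmic branch point.
At -11/10: an algebraic (square-root) branch point.


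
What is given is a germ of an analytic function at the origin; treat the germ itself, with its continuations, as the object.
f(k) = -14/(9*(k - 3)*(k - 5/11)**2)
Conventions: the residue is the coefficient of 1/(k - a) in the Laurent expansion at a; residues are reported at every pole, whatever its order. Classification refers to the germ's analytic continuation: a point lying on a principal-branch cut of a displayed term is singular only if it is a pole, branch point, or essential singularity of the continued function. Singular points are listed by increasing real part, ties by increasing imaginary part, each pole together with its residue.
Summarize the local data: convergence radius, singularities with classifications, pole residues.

Denominator factor (k - 5/11)^2: pole of order 2 at 5/11, modulus 5/11.
Denominator factor (k - 3): pole of order 1 at 3, modulus 3.
The radius of convergence is the smallest modulus among the singular points: 5/11.
At the order-2 pole 5/11 set g(k) = (k - (5/11))^2*f(k) = -14/(9*(k - 3)).
Order-2 pole: residue = g'(a); g'(5/11) = 121/504, so the residue is 121/504.
At the order-1 pole 3 set g(k) = (k - (3))*f(k) = -14/(9*(k - 5/11)**2).
Simple pole: residue = g(a) at a = 3, which is -121/504.
List the singular points by increasing real part (a conjugate pair: the negative imaginary part first).

Radius of convergence at 0: 5/11.
At 5/11: a pole of order 2; residue 121/504.
At 3: a pole of order 1; residue -121/504.


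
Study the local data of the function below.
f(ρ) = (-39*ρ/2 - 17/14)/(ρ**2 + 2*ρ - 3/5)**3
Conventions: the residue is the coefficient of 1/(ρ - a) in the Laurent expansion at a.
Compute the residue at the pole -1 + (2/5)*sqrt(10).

The factor ρ**2 + 2*ρ - 3/5 splits as (ρ - a)(ρ - a') with a = -1 + (2/5)*sqrt(10), a' = -1 - (2/5)*sqrt(10). At the order-3 pole a set g(ρ) = (ρ - a)^3*f(ρ) = [-39*ρ/2 - 17/14] / (ρ - a')^3.
Order-3 pole: residue = g''(a)/2; g''(-1 + (2/5)*sqrt(10)) = (75/112)*sqrt(10), so the residue is (75/224)*sqrt(10).

The residue is (75/224)*sqrt(10).


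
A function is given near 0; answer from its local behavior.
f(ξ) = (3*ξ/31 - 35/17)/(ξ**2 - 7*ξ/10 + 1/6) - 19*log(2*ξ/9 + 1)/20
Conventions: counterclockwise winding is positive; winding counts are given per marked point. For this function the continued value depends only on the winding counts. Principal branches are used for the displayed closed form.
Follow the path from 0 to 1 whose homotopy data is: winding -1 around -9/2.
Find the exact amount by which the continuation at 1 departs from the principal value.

Continued minus principal equals (19/10)*pi*i.

The rational part is single-valued and drops out of the difference; each branch term changes only by its own monodromy.
(-19/20)*log(1 - ξ/(-9/2)): each positive loop around -9/2 adds 2*pi*i to the log, so winding -1 contributes (-19/20)*(-1)*2*pi*i = (19/10)*pi*i.
Summing the contributions at ξ = 1 gives (19/10)*pi*i.


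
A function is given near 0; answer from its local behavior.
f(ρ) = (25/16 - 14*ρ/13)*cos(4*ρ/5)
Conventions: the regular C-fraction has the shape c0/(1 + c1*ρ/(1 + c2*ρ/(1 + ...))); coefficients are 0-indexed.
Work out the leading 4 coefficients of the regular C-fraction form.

The regular C-fraction coefficients are [25/16, 224/325, -10497/9100, 13/28].

Taylor coefficients (expand at 0): a_0 = 25/16, a_1 = -14/13, a_2 = -1/2, a_3 = 112/325.
c0 = a_0 = 25/16. Peel one level at a time: if S = 1 + c*ρ/S' with S'(0) = 1, then c is the ρ-coefficient of S and S' = c*ρ/(S - 1).
S_1 = c0/f = 1 + (224/325)*ρ + (83976/105625)*ρ^2 + ...; c1 = 224/325.
S_2 = c1*ρ/(S_1 - 1) = 1 + (-10497/9100)*ρ + (10497/19600)*ρ^2 + ...; c2 = -10497/9100.
S_3 = c2*ρ/(S_2 - 1) = 1 + (13/28)*ρ + ...; c3 = 13/28.


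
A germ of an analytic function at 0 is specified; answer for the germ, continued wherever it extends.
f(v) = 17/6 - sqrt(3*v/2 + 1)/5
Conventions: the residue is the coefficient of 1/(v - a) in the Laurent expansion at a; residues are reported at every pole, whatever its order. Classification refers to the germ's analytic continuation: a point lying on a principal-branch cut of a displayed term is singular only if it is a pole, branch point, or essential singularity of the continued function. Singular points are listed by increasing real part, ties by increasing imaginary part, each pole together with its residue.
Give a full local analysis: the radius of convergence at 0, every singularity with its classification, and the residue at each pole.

Branch term (-1/5)*sqrt(1 - v/(-2/3)): its argument vanishes at v = -2/3, a square-root branch point, modulus 2/3.
The radius of convergence is the smallest modulus among the singular points: 2/3.

Radius of convergence at 0: 2/3.
At -2/3: an algebraic (square-root) branch point.


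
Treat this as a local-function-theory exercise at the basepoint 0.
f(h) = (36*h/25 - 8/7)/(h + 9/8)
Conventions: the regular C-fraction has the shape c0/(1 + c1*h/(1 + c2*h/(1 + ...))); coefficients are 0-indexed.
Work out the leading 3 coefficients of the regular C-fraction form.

The regular C-fraction coefficients are [-64/63, 967/450, -63/50].

Taylor coefficients (expand at 0): a_0 = -64/63, a_1 = 30944/14175, a_2 = -247552/127575.
c0 = a_0 = -64/63. Peel one level at a time: if S = 1 + c*h/S' with S'(0) = 1, then c is the h-coefficient of S and S' = c*h/(S - 1).
S_1 = c0/f = 1 + (967/450)*h + (6769/2500)*h^2 + ...; c1 = 967/450.
S_2 = c1*h/(S_1 - 1) = 1 + (-63/50)*h + ...; c2 = -63/50.


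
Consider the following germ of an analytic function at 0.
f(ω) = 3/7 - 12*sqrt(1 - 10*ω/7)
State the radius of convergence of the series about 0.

The radius of convergence is 7/10.

Branch term (-12)*sqrt(1 - ω/(7/10)): its argument vanishes at ω = 7/10, a square-root branch point, modulus 7/10.
The radius of convergence is the smallest modulus among the singular points: 7/10.


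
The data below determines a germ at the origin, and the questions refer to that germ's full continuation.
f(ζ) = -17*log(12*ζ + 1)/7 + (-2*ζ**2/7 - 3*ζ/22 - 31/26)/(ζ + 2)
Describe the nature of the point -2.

The denominator factor ζ + 2 vanishes at -2 and appears to the power 1; the numerator there equals -4129/2002, nonzero, and no other factor vanishes.
The branch terms are analytic at this point.
Hence a pole whose order is the multiplicity, 1.

The point is a pole of order 1.


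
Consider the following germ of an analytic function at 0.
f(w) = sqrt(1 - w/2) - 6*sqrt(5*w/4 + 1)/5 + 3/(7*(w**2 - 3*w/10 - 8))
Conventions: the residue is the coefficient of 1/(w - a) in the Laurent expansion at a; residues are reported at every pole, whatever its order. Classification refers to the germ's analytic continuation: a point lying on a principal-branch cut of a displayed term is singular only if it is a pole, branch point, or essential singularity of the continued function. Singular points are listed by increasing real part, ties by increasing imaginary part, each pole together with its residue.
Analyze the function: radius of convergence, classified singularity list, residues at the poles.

Denominator factor (w**2 - 3*w/10 - 8): discriminant 3209/100, real irrational roots 3/20 + (1/20)*sqrt(3209) and 3/20 - (1/20)*sqrt(3209); poles of order 1, moduli 3/20 + (1/20)*sqrt(3209) and -3/20 + (1/20)*sqrt(3209).
Branch term (-6/5)*sqrt(1 - w/(-4/5)): its argument vanishes at w = -4/5, a square-root branch point, modulus 4/5.
Branch term (1)*sqrt(1 - w/(2)): its argument vanishes at w = 2, a square-root branch point, modulus 2.
The radius of convergence is the smallest modulus among the singular points: 4/5.
The branch terms are analytic at 3/20 - (1/20)*sqrt(3209) and contribute nothing to the residue; only the rational part matters.
The factor w**2 - 3*w/10 - 8 splits as (w - a)(w - a') with a = 3/20 - (1/20)*sqrt(3209), a' = 3/20 + (1/20)*sqrt(3209). At the order-1 pole a set g(w) = (w - a)*(rational part) = [3/7] / (w - a').
Simple pole: residue = g(a) at a = 3/20 - (1/20)*sqrt(3209), which is -(30/22463)*sqrt(3209).
The branch terms are analytic at 3/20 + (1/20)*sqrt(3209) and contribute nothing to the residue; only the rational part matters.
The factor w**2 - 3*w/10 - 8 splits as (w - a)(w - a') with a = 3/20 + (1/20)*sqrt(3209), a' = 3/20 - (1/20)*sqrt(3209). At the order-1 pole a set g(w) = (w - a)*(rational part) = [3/7] / (w - a').
Simple pole: residue = g(a) at a = 3/20 + (1/20)*sqrt(3209), which is (30/22463)*sqrt(3209).
List the singular points by increasing real part (a conjugate pair: the negative imaginary part first).

Radius of convergence at 0: 4/5.
At 3/20 - (1/20)*sqrt(3209): a pole of order 1; residue -(30/22463)*sqrt(3209).
At -4/5: an algebraic (square-root) branch point.
At 2: an algebraic (square-root) branch point.
At 3/20 + (1/20)*sqrt(3209): a pole of order 1; residue (30/22463)*sqrt(3209).


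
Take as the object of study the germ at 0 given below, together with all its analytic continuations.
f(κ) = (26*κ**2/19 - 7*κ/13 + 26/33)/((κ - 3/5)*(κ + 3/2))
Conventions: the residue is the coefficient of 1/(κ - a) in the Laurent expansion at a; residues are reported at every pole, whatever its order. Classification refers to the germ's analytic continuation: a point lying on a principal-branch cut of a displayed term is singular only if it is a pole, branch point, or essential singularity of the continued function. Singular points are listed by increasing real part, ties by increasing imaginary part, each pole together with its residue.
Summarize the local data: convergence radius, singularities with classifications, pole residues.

Radius of convergence at 0: 3/5.
At -3/2: a pole of order 1; residue -381020/171171.
At 3/5: a pole of order 1; residue 390202/855855.

Denominator factor (κ + 3/2): pole of order 1 at -3/2, modulus 3/2.
Denominator factor (κ - 3/5): pole of order 1 at 3/5, modulus 3/5.
The radius of convergence is the smallest modulus among the singular points: 3/5.
At the order-1 pole -3/2 set g(κ) = (κ - (-3/2))*f(κ) = (26*κ**2/19 - 7*κ/13 + 26/33)/(κ - 3/5).
Simple pole: residue = g(a) at a = -3/2, which is -381020/171171.
At the order-1 pole 3/5 set g(κ) = (κ - (3/5))*f(κ) = (26*κ**2/19 - 7*κ/13 + 26/33)/(κ + 3/2).
Simple pole: residue = g(a) at a = 3/5, which is 390202/855855.
List the singular points by increasing real part (a conjugate pair: the negative imaginary part first).
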